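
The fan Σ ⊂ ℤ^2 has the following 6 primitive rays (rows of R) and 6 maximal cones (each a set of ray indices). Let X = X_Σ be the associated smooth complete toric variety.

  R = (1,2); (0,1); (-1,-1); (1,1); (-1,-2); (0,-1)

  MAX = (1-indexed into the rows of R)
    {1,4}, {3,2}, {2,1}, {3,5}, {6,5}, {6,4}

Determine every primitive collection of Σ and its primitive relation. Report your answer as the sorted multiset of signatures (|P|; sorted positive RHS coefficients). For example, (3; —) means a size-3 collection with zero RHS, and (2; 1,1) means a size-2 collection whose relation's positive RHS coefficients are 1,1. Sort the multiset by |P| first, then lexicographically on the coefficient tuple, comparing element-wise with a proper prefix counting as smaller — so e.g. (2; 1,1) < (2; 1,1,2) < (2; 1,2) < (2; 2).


Δ(Σ) — 6 vertices, 9 min non-faces:

  P = {1,5}:  v_{1} + v_{5} = 0  so sig = (2; —)
  P = {2,6}:  v_{2} + v_{6} = 0  so sig = (2; —)
  P = {3,4}:  v_{3} + v_{4} = 0  so sig = (2; —)
  P = {1,3}:  v_{1} + v_{3} = v_{2}  so sig = (2; 1)
  P = {1,6}:  v_{1} + v_{6} = v_{4}  so sig = (2; 1)
  P = {2,4}:  v_{2} + v_{4} = v_{1}  so sig = (2; 1)
  P = {2,5}:  v_{2} + v_{5} = v_{3}  so sig = (2; 1)
  P = {3,6}:  v_{3} + v_{6} = v_{5}  so sig = (2; 1)
  P = {4,5}:  v_{4} + v_{5} = v_{6}  so sig = (2; 1)

Hence PRS(X_Σ) =
    |P|=2: 9 collections, coeffs (), (), (), (1), (1), (1), (1), (1), (1)


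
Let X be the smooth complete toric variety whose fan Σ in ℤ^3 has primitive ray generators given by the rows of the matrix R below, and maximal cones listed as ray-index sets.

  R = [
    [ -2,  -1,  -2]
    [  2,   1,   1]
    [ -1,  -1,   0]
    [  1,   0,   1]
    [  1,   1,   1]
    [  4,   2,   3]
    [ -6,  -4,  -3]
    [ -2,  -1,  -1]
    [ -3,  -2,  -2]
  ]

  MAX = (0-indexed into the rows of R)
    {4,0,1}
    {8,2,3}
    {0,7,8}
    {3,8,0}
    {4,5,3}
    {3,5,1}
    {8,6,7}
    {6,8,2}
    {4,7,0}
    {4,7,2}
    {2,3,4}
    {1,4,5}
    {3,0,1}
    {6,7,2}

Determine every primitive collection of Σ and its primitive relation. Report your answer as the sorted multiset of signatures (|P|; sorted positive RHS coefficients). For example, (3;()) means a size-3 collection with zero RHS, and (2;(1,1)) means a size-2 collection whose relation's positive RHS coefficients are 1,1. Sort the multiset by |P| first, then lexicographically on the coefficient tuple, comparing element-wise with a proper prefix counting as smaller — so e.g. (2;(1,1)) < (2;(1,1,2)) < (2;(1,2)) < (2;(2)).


Σ has 18 primitive collections:

  {1,7}:  v_{1} + v_{7} = 0 ; sig = (2;())
  {0,2}:  v_{0} + v_{2} = v_{8} ; sig = (2;(1))
  {0,5}:  v_{0} + v_{5} = v_{1} ; sig = (2;(1))
  {1,2}:  v_{1} + v_{2} = v_{3} ; sig = (2;(1))
  {3,7}:  v_{3} + v_{7} = v_{2} ; sig = (2;(1))
  {4,8}:  v_{4} + v_{8} = v_{7} ; sig = (2;(1))
  {5,8}:  v_{5} + v_{8} = v_{3} ; sig = (2;(1))
  {1,6}:  v_{1} + v_{6} = v_{2} + v_{8} ; sig = (2;(1,1))
  {1,8}:  v_{1} + v_{8} = v_{0} + v_{3} ; sig = (2;(1,1))
  {5,7}:  v_{5} + v_{7} = v_{3} + v_{4} ; sig = (2;(1,1))
  {0,6}:  v_{0} + v_{6} = v_{7} + 2·v_{8} ; sig = (2;(1,2))
  {2,5}:  v_{2} + v_{5} = 2·v_{3} + v_{4} ; sig = (2;(1,2))
  {3,6}:  v_{3} + v_{6} = 2·v_{2} + v_{8} ; sig = (2;(1,2))
  {4,6}:  v_{4} + v_{6} = v_{2} + 2·v_{7} ; sig = (2;(1,2))
  {5,6}:  v_{5} + v_{6} = 2·v_{2} ; sig = (2;(2))
  {0,3,4}:  v_{0} + v_{3} + v_{4} = 0 ; sig = (3;())
  {1,3,4}:  v_{1} + v_{3} + v_{4} = v_{5} ; sig = (3;(1))
  {2,7,8}:  v_{2} + v_{7} + v_{8} = v_{6} ; sig = (3;(1))

Hence PRS(X_Σ) =
    |P|=2: 15 collections, coeffs (), (1), (1), (1), (1), (1), (1), (1,1), (1,1), (1,1), (1,2), (1,2), (1,2), (1,2), (2)
    |P|=3: 3 collections, coeffs (), (1), (1)


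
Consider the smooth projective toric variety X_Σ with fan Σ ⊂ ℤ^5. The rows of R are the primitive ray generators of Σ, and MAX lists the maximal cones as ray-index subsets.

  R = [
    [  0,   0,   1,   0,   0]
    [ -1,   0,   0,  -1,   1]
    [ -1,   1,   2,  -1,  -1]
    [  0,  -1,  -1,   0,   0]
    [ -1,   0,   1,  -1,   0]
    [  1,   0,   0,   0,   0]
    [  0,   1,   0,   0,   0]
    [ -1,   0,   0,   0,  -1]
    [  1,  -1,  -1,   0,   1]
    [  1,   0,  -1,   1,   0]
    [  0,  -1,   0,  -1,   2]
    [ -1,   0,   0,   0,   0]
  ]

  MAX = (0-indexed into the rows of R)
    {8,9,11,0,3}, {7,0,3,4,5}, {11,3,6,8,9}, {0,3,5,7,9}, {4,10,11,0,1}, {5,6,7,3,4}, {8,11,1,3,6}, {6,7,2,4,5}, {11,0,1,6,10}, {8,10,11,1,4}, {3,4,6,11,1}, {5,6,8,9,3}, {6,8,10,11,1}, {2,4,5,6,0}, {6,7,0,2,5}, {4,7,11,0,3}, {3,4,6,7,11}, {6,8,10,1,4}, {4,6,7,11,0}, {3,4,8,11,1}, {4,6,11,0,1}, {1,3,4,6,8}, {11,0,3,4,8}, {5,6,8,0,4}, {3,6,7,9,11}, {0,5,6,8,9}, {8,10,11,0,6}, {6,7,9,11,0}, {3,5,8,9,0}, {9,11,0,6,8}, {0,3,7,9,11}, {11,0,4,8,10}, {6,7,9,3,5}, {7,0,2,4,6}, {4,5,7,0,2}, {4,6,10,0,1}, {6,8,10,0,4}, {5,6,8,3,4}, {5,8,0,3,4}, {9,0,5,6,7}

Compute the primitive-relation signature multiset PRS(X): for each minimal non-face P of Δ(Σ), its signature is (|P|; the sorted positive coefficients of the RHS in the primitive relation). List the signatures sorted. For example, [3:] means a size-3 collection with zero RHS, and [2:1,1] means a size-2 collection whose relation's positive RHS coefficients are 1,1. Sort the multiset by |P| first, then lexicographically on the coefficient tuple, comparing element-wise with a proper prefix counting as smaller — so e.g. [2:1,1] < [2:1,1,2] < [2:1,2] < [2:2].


Primitive collections (22):

  {4,9}:  v_{4} + v_{9} = 0  ⇒ sig = [2:]
  {5,11}:  v_{5} + v_{11} = 0  ⇒ sig = [2:]
  {7,8}:  v_{7} + v_{8} = v_{3}  ⇒ sig = [2:1]
  {2,8}:  v_{2} + v_{8} = v_{4} + v_{5}  ⇒ sig = [2:1,1]
  {1,5}:  v_{1} + v_{5} = v_{4} + v_{6} + v_{8}  ⇒ sig = [2:1,1,1]
  {1,9}:  v_{1} + v_{9} = v_{6} + v_{8} + v_{11}  ⇒ sig = [2:1,1,1]
  {2,3}:  v_{2} + v_{3} = v_{4} + v_{5} + v_{7}  ⇒ sig = [2:1,1,1]
  {7,10}:  v_{7} + v_{10} = v_{4} + v_{8} + v_{11}  ⇒ sig = [2:1,1,1]
  {1,7}:  v_{1} + v_{7} = v_{3} + v_{4} + v_{6} + v_{11}  ⇒ sig = [2:1,1,1,1]
  {2,9}:  v_{2} + v_{9} = v_{0} + v_{5} + v_{6} + v_{7}  ⇒ sig = [2:1,1,1,1]
  {2,11}:  v_{2} + v_{11} = v_{0} + v_{4} + v_{6} + v_{7}  ⇒ sig = [2:1,1,1,1]
  {2,10}:  v_{2} + v_{10} = v_{0} + 2·v_{4} + v_{6} + v_{8}  ⇒ sig = [2:1,1,1,2]
  {5,10}:  v_{5} + v_{10} = v_{0} + v_{4} + v_{6} + 2·v_{8}  ⇒ sig = [2:1,1,1,2]
  {9,10}:  v_{9} + v_{10} = v_{0} + v_{6} + 2·v_{8} + v_{11}  ⇒ sig = [2:1,1,1,2]
  {3,10}:  v_{3} + v_{10} = v_{4} + 2·v_{8} + v_{11}  ⇒ sig = [2:1,1,2]
  {1,2}:  v_{1} + v_{2} = 2·v_{4} + v_{6}  ⇒ sig = [2:1,2]
  {0,3,6}:  v_{0} + v_{3} + v_{6} = 0  ⇒ sig = [3:]
  {0,1,8}:  v_{0} + v_{1} + v_{8} = v_{10}  ⇒ sig = [3:1]
  {0,1,3}:  v_{0} + v_{1} + v_{3} = v_{4} + v_{8} + v_{11}  ⇒ sig = [3:1,1,1]
  {4,6,8,11}:  v_{4} + v_{6} + v_{8} + v_{11} = v_{1}  ⇒ sig = [4:1]
  {4,6,10,11}:  v_{4} + v_{6} + v_{10} + v_{11} = v_{0} + 2·v_{1}  ⇒ sig = [4:1,2]
  {0,4,5,6,7}:  v_{0} + v_{4} + v_{5} + v_{6} + v_{7} = v_{2}  ⇒ sig = [5:1]

so the primitive-relation signature multiset is
    [2:]
    [2:]
    [2:1]
    [2:1,1]
    [2:1,1,1]
    [2:1,1,1]
    [2:1,1,1]
    [2:1,1,1]
    [2:1,1,1,1]
    [2:1,1,1,1]
    [2:1,1,1,1]
    [2:1,1,1,2]
    [2:1,1,1,2]
    [2:1,1,1,2]
    [2:1,1,2]
    [2:1,2]
    [3:]
    [3:1]
    [3:1,1,1]
    [4:1]
    [4:1,2]
    [5:1]


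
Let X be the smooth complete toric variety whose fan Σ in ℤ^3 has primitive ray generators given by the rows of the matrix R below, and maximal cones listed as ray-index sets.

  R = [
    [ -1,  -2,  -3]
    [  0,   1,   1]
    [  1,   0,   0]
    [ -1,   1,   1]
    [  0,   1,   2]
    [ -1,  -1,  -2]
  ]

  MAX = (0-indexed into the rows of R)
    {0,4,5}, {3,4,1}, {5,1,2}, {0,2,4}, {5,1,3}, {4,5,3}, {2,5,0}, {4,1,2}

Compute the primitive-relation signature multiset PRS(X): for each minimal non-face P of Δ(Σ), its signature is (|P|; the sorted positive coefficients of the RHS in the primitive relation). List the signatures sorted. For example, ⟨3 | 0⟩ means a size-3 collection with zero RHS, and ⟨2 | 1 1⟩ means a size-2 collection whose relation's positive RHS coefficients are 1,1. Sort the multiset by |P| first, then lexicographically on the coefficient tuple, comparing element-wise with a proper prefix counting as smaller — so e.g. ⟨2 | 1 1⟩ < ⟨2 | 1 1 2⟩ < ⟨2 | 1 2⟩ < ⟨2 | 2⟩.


Minimal non-faces — 5 found among 6 rays, 8 max cones:

  P = {0,1}:  v_{0} + v_{1} = v_{5} ; sig = ⟨2 | 1⟩
  P = {2,3}:  v_{2} + v_{3} = v_{1} ; sig = ⟨2 | 1⟩
  P = {0,3}:  v_{0} + v_{3} = v_{4} + 2·v_{5} ; sig = ⟨2 | 1 2⟩
  P = {2,4,5}:  v_{2} + v_{4} + v_{5} = 0 ; sig = ⟨3 | 0⟩
  P = {1,4,5}:  v_{1} + v_{4} + v_{5} = v_{3} ; sig = ⟨3 | 1⟩

so the primitive-relation signature multiset is
    |P|=2: 3 collections, coeffs (1), (1), (1,2)
    |P|=3: 2 collections, coeffs (), (1)


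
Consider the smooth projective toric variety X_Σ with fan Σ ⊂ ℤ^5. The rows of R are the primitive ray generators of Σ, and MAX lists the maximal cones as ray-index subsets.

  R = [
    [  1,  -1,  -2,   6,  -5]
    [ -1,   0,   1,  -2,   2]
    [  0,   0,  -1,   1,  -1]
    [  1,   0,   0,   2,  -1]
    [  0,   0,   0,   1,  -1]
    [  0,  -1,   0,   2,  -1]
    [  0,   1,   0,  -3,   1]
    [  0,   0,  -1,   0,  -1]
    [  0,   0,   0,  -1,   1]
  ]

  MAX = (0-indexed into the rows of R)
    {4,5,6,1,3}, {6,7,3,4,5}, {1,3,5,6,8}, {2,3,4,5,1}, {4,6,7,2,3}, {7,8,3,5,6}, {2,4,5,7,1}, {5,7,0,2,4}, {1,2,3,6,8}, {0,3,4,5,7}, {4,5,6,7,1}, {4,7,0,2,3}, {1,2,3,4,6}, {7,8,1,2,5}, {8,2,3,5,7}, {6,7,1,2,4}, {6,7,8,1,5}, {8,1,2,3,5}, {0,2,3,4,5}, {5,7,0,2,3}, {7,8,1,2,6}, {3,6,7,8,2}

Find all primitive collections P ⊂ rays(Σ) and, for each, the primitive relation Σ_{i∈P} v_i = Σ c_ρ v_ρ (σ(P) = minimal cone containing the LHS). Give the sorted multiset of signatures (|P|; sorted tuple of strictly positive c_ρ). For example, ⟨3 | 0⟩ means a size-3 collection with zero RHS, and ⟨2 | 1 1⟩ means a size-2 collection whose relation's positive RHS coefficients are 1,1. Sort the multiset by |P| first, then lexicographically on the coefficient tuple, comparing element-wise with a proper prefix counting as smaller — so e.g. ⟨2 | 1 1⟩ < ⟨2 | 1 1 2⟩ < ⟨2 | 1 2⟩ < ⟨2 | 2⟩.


7 collections generate NE(X_Σ); each relation:

  P={4,8}:  v_{4} + v_{8} = 0  →  sig = ⟨2 | 0⟩
  P={0,1}:  v_{0} + v_{1} = v_{2} + v_{4} + v_{5}  →  sig = ⟨2 | 1 1 1⟩
  P={0,8}:  v_{0} + v_{8} = v_{2} + v_{3} + v_{5} + v_{7}  →  sig = ⟨2 | 1 1 1 1⟩
  P={0,6}:  v_{0} + v_{6} = v_{3} + v_{4} + 2·v_{7}  →  sig = ⟨2 | 1 1 2⟩
  P={1,3,7}:  v_{1} + v_{3} + v_{7} = 0  →  sig = ⟨3 | 0⟩
  P={2,5,6}:  v_{2} + v_{5} + v_{6} = v_{7}  →  sig = ⟨3 | 1⟩
  P={2,3,4,5,7}:  v_{2} + v_{3} + v_{4} + v_{5} + v_{7} = v_{0}  →  sig = ⟨5 | 1⟩

so the primitive-relation signature multiset is
{ ⟨2 | 0⟩,  ⟨2 | 1 1 1⟩,  ⟨2 | 1 1 1 1⟩,  ⟨2 | 1 1 2⟩,  ⟨3 | 0⟩,  ⟨3 | 1⟩,  ⟨5 | 1⟩ }


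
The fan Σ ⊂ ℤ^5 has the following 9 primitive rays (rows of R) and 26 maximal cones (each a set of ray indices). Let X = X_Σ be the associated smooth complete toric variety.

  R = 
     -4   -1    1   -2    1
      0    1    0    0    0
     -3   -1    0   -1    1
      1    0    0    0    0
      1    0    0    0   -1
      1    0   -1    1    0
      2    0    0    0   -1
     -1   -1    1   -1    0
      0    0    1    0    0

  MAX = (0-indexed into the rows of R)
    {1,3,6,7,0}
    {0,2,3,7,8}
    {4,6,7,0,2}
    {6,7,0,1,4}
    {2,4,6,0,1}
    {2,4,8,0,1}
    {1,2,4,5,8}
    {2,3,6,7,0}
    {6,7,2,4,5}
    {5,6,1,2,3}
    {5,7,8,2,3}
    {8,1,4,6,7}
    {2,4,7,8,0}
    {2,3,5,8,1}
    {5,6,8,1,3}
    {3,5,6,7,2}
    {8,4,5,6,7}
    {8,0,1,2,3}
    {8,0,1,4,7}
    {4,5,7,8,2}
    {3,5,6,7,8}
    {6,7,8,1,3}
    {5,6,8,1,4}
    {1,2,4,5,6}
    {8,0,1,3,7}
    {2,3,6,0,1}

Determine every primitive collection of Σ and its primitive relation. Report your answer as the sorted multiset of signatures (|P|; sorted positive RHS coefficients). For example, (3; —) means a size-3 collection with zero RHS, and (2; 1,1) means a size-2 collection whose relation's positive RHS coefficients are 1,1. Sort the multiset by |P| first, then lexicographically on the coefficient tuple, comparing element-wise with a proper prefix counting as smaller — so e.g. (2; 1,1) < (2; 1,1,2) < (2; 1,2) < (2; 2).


The 6 primitive collections of Σ (r=9, n=5):

  {0,5}:  v_{0} + v_{5} = v_{2}  →  sig = (2; 1)
  {3,4}:  v_{3} + v_{4} = v_{6}  →  sig = (2; 1)
  {1,5,7}:  v_{1} + v_{5} + v_{7} = 0  →  sig = (3; —)
  {1,2,7}:  v_{1} + v_{2} + v_{7} = v_{0}  →  sig = (3; 1)
  {2,6,8}:  v_{2} + v_{6} + v_{8} = v_{7}  →  sig = (3; 1)
  {0,6,8}:  v_{0} + v_{6} + v_{8} = v_{1} + 2·v_{7}  →  sig = (3; 1,2)

so the primitive-relation signature multiset is
[(2; 1), (2; 1), (3; —), (3; 1), (3; 1), (3; 1,2)]


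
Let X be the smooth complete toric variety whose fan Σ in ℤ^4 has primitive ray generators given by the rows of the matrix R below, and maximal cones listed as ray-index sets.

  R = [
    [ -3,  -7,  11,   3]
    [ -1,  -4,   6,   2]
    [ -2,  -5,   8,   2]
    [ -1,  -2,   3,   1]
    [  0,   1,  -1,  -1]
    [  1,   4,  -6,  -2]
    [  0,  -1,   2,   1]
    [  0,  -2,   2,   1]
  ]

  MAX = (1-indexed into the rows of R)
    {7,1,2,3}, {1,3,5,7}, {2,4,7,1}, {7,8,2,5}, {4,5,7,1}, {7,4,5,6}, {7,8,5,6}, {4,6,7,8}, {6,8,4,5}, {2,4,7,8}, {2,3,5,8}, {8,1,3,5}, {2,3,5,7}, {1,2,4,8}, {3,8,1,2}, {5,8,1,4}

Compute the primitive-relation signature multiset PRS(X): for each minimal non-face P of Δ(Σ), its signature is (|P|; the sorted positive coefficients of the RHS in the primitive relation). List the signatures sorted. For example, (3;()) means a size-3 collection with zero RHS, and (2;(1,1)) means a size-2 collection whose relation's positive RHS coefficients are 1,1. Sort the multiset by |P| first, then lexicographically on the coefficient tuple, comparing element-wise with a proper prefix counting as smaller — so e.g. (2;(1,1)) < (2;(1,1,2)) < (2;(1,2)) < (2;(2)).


|primitive collections| = 9. Relations:

  • {2,6}:  v_{2} + v_{6} = 0 — sig = (2;())
  • {3,4}:  v_{3} + v_{4} = v_{1} — sig = (2;(1))
  • {3,6}:  v_{3} + v_{6} = v_{4} + v_{5} — sig = (2;(1,1))
  • {1,6}:  v_{1} + v_{6} = 2·v_{4} + v_{5} — sig = (2;(1,2))
  • {2,4,5}:  v_{2} + v_{4} + v_{5} = v_{3} — sig = (3;(1))
  • {1,7,8}:  v_{1} + v_{7} + v_{8} = 2·v_{2} + v_{4} — sig = (3;(1,2))
  • {1,2,5}:  v_{1} + v_{2} + v_{5} = 2·v_{3} — sig = (3;(2))
  • {3,7,8}:  v_{3} + v_{7} + v_{8} = 2·v_{2} — sig = (3;(2))
  • {4,5,7,8}:  v_{4} + v_{5} + v_{7} + v_{8} = v_{2} — sig = (4;(1))

Hence PRS(X_Σ) =
    (2;())
    (2;(1))
    (2;(1,1))
    (2;(1,2))
    (3;(1))
    (3;(1,2))
    (3;(2))
    (3;(2))
    (4;(1))


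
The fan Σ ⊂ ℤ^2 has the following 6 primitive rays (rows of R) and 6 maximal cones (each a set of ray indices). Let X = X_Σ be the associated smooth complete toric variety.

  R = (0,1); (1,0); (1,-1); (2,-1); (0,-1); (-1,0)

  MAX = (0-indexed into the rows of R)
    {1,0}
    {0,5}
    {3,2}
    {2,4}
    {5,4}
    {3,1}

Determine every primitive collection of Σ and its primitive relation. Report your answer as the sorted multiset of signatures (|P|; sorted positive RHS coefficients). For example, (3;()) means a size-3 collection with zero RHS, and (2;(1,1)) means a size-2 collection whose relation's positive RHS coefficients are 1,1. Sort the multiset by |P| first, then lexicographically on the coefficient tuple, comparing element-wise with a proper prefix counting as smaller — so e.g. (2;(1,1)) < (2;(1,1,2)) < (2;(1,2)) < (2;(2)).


|primitive collections| = 9. Relations:

  P={0,4}:  v_{0} + v_{4} = 0 ; sig = (2;())
  P={1,5}:  v_{1} + v_{5} = 0 ; sig = (2;())
  P={0,2}:  v_{0} + v_{2} = v_{1} ; sig = (2;(1))
  P={1,2}:  v_{1} + v_{2} = v_{3} ; sig = (2;(1))
  P={1,4}:  v_{1} + v_{4} = v_{2} ; sig = (2;(1))
  P={2,5}:  v_{2} + v_{5} = v_{4} ; sig = (2;(1))
  P={3,5}:  v_{3} + v_{5} = v_{2} ; sig = (2;(1))
  P={0,3}:  v_{0} + v_{3} = 2·v_{1} ; sig = (2;(2))
  P={3,4}:  v_{3} + v_{4} = 2·v_{2} ; sig = (2;(2))

Hence PRS(X_Σ) =
    (2;())
    (2;())
    (2;(1))
    (2;(1))
    (2;(1))
    (2;(1))
    (2;(1))
    (2;(2))
    (2;(2))


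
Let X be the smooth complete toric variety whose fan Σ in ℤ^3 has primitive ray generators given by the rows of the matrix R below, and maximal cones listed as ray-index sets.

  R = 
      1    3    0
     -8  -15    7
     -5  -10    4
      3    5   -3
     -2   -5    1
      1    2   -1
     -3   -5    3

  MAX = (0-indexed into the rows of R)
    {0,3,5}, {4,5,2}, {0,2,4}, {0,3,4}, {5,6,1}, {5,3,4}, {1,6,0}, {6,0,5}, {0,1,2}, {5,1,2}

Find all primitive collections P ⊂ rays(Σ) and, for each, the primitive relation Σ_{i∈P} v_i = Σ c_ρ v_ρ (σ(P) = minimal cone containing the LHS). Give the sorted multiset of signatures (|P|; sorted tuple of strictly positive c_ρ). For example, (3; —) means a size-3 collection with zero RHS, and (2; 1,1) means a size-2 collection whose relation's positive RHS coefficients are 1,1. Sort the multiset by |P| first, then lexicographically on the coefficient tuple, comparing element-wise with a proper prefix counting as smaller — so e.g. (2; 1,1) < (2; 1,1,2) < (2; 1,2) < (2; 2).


Δ(Σ) — 7 vertices, 9 min non-faces:

  {3,6}:  v_{3} + v_{6} = 0  so sig = (2; —)
  {1,3}:  v_{1} + v_{3} = v_{2}  so sig = (2; 1)
  {2,3}:  v_{2} + v_{3} = v_{4}  so sig = (2; 1)
  {2,6}:  v_{2} + v_{6} = v_{1}  so sig = (2; 1)
  {4,6}:  v_{4} + v_{6} = v_{2}  so sig = (2; 1)
  {1,4}:  v_{1} + v_{4} = 2·v_{2}  so sig = (2; 2)
  {0,4,5}:  v_{0} + v_{4} + v_{5} = 0  so sig = (3; —)
  {0,2,5}:  v_{0} + v_{2} + v_{5} = v_{6}  so sig = (3; 1)
  {0,1,5}:  v_{0} + v_{1} + v_{5} = 2·v_{6}  so sig = (3; 2)

Signatures (|P|; sorted positive RHS coefficients), sorted:
{ (2; —),  (2; 1) ×4,  (2; 2),  (3; —),  (3; 1),  (3; 2) }


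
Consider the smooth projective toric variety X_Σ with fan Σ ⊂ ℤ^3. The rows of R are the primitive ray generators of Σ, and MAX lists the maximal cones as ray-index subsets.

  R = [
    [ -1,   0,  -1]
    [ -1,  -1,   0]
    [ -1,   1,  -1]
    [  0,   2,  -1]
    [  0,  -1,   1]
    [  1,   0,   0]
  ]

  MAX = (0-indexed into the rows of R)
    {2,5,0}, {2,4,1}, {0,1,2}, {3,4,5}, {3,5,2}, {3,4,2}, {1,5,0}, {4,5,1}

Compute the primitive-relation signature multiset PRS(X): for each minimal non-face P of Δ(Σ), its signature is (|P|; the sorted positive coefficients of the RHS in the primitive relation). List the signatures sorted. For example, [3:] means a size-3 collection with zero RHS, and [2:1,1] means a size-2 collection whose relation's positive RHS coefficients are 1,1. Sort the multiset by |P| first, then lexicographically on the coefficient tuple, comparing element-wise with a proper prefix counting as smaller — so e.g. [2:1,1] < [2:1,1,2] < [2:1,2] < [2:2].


|primitive collections| = 5. Relations:

  P = {0,4}:  v_{0} + v_{4} = v_{1} — sig = [2:1]
  P = {1,3}:  v_{1} + v_{3} = v_{2} — sig = [2:1]
  P = {0,3}:  v_{0} + v_{3} = 2·v_{2} + v_{5} — sig = [2:1,2]
  P = {2,4,5}:  v_{2} + v_{4} + v_{5} = 0 — sig = [3:]
  P = {1,2,5}:  v_{1} + v_{2} + v_{5} = v_{0} — sig = [3:1]

Hence PRS(X_Σ) =
[[2:1], [2:1], [2:1,2], [3:], [3:1]]


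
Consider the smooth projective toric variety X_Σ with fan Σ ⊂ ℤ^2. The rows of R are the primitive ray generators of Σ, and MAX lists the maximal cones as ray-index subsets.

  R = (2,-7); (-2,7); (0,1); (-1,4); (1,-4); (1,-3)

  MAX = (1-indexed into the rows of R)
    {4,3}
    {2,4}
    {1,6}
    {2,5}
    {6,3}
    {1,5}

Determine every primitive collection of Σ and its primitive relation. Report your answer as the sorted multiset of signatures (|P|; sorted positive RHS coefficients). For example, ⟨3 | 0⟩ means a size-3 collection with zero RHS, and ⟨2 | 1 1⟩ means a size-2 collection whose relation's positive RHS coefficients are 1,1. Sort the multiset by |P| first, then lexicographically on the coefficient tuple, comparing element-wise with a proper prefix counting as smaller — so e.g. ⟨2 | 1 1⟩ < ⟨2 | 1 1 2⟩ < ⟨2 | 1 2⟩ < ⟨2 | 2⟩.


Σ has 9 primitive collections:

  {1,2}:  v_{1} + v_{2} = 0 ; sig = ⟨2 | 0⟩
  {4,5}:  v_{4} + v_{5} = 0 ; sig = ⟨2 | 0⟩
  {1,4}:  v_{1} + v_{4} = v_{6} ; sig = ⟨2 | 1⟩
  {2,6}:  v_{2} + v_{6} = v_{4} ; sig = ⟨2 | 1⟩
  {3,5}:  v_{3} + v_{5} = v_{6} ; sig = ⟨2 | 1⟩
  {4,6}:  v_{4} + v_{6} = v_{3} ; sig = ⟨2 | 1⟩
  {5,6}:  v_{5} + v_{6} = v_{1} ; sig = ⟨2 | 1⟩
  {1,3}:  v_{1} + v_{3} = 2·v_{6} ; sig = ⟨2 | 2⟩
  {2,3}:  v_{2} + v_{3} = 2·v_{4} ; sig = ⟨2 | 2⟩

Sorted signature multiset PRS(X):
{ ⟨2 | 0⟩ ×2,  ⟨2 | 1⟩ ×5,  ⟨2 | 2⟩ ×2 }


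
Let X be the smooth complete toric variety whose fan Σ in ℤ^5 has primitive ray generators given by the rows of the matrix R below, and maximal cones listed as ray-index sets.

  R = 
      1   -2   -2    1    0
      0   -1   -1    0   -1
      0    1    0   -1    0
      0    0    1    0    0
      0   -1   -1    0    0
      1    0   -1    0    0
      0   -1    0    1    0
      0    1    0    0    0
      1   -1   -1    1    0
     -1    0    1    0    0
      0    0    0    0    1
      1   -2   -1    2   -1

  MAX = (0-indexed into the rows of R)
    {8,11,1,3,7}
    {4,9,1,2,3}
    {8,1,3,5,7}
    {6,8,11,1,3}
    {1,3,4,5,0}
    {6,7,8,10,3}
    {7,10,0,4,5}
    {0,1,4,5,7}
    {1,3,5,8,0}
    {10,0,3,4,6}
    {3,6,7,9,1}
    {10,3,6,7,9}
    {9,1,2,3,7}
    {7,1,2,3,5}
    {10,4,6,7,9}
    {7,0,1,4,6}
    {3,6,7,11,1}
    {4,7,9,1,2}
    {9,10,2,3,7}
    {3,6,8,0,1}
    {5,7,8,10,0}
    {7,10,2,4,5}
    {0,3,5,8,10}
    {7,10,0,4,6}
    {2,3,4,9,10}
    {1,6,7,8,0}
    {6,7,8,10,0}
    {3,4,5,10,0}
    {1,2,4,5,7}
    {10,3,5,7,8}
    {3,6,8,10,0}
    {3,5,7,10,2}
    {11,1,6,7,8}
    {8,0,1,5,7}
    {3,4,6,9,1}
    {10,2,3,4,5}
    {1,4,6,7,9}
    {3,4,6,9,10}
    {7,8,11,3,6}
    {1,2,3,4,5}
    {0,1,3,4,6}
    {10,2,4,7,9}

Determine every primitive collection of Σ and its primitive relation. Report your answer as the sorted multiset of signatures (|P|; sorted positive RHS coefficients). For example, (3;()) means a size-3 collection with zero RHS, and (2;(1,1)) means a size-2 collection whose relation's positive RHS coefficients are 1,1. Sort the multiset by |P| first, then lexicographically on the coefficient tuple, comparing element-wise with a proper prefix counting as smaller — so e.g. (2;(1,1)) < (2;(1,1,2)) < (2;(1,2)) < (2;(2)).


|primitive collections| = 18. Relations:

  {2,6}:  v_{2} + v_{6} = 0 ; sig = (2;())
  {5,9}:  v_{5} + v_{9} = 0 ; sig = (2;())
  {1,10}:  v_{1} + v_{10} = v_{4} ; sig = (2;(1))
  {2,8}:  v_{2} + v_{8} = v_{5} ; sig = (2;(1))
  {4,8}:  v_{4} + v_{8} = v_{0} ; sig = (2;(1))
  {5,6}:  v_{5} + v_{6} = v_{8} ; sig = (2;(1))
  {8,9}:  v_{8} + v_{9} = v_{6} ; sig = (2;(1))
  {0,2}:  v_{0} + v_{2} = v_{4} + v_{5} ; sig = (2;(1,1))
  {0,9}:  v_{0} + v_{9} = v_{4} + v_{6} ; sig = (2;(1,1))
  {10,11}:  v_{10} + v_{11} = v_{6} + v_{8} ; sig = (2;(1,1))
  {4,11}:  v_{4} + v_{11} = v_{1} + v_{6} + v_{8} ; sig = (2;(1,1,1))
  {2,11}:  v_{2} + v_{11} = v_{1} + v_{3} + v_{7} + v_{8} ; sig = (2;(1,1,1,1))
  {5,11}:  v_{5} + v_{11} = v_{1} + v_{3} + v_{7} + 2·v_{8} ; sig = (2;(1,1,1,2))
  {9,11}:  v_{9} + v_{11} = v_{1} + v_{3} + 2·v_{6} + v_{7} ; sig = (2;(1,1,1,2))
  {0,11}:  v_{0} + v_{11} = v_{1} + v_{6} + 2·v_{8} ; sig = (2;(1,1,2))
  {3,4,7}:  v_{3} + v_{4} + v_{7} = 0 ; sig = (3;())
  {0,3,7}:  v_{0} + v_{3} + v_{7} = v_{8} ; sig = (3;(1))
  {1,3,6,7,8}:  v_{1} + v_{3} + v_{6} + v_{7} + v_{8} = v_{11} ; sig = (5;(1))

Hence PRS(X_Σ) =
{ (2;()) ×2,  (2;(1)) ×5,  (2;(1,1)) ×3,  (2;(1,1,1)),  (2;(1,1,1,1)),  (2;(1,1,1,2)) ×2,  (2;(1,1,2)),  (3;()),  (3;(1)),  (5;(1)) }


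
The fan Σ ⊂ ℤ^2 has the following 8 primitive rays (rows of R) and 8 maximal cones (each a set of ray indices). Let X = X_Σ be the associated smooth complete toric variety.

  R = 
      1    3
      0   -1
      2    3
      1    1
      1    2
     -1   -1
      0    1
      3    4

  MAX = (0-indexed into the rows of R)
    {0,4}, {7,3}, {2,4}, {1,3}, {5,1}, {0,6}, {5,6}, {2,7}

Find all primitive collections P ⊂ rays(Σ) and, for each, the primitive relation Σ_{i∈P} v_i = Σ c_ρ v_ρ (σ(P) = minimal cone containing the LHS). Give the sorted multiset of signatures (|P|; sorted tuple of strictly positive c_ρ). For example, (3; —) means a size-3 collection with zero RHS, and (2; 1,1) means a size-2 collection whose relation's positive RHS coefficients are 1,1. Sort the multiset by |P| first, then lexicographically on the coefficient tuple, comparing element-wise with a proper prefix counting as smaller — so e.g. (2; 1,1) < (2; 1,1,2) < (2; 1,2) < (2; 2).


Primitive collections (20):

  {1,6}:  v_{1} + v_{6} = 0  ⟹  sig = (2; —)
  {3,5}:  v_{3} + v_{5} = 0  ⟹  sig = (2; —)
  {0,1}:  v_{0} + v_{1} = v_{4}  ⟹  sig = (2; 1)
  {1,4}:  v_{1} + v_{4} = v_{3}  ⟹  sig = (2; 1)
  {2,3}:  v_{2} + v_{3} = v_{7}  ⟹  sig = (2; 1)
  {2,5}:  v_{2} + v_{5} = v_{4}  ⟹  sig = (2; 1)
  {3,4}:  v_{3} + v_{4} = v_{2}  ⟹  sig = (2; 1)
  {3,6}:  v_{3} + v_{6} = v_{4}  ⟹  sig = (2; 1)
  {4,5}:  v_{4} + v_{5} = v_{6}  ⟹  sig = (2; 1)
  {4,6}:  v_{4} + v_{6} = v_{0}  ⟹  sig = (2; 1)
  {5,7}:  v_{5} + v_{7} = v_{2}  ⟹  sig = (2; 1)
  {6,7}:  v_{6} + v_{7} = v_{2} + v_{4}  ⟹  sig = (2; 1,1)
  {0,7}:  v_{0} + v_{7} = v_{2} + 2·v_{4}  ⟹  sig = (2; 1,2)
  {0,3}:  v_{0} + v_{3} = 2·v_{4}  ⟹  sig = (2; 2)
  {0,5}:  v_{0} + v_{5} = 2·v_{6}  ⟹  sig = (2; 2)
  {1,2}:  v_{1} + v_{2} = 2·v_{3}  ⟹  sig = (2; 2)
  {2,6}:  v_{2} + v_{6} = 2·v_{4}  ⟹  sig = (2; 2)
  {4,7}:  v_{4} + v_{7} = 2·v_{2}  ⟹  sig = (2; 2)
  {0,2}:  v_{0} + v_{2} = 3·v_{4}  ⟹  sig = (2; 3)
  {1,7}:  v_{1} + v_{7} = 3·v_{3}  ⟹  sig = (2; 3)

Signatures (|P|; sorted positive RHS coefficients), sorted:
    (2; —)
    (2; —)
    (2; 1)
    (2; 1)
    (2; 1)
    (2; 1)
    (2; 1)
    (2; 1)
    (2; 1)
    (2; 1)
    (2; 1)
    (2; 1,1)
    (2; 1,2)
    (2; 2)
    (2; 2)
    (2; 2)
    (2; 2)
    (2; 2)
    (2; 3)
    (2; 3)


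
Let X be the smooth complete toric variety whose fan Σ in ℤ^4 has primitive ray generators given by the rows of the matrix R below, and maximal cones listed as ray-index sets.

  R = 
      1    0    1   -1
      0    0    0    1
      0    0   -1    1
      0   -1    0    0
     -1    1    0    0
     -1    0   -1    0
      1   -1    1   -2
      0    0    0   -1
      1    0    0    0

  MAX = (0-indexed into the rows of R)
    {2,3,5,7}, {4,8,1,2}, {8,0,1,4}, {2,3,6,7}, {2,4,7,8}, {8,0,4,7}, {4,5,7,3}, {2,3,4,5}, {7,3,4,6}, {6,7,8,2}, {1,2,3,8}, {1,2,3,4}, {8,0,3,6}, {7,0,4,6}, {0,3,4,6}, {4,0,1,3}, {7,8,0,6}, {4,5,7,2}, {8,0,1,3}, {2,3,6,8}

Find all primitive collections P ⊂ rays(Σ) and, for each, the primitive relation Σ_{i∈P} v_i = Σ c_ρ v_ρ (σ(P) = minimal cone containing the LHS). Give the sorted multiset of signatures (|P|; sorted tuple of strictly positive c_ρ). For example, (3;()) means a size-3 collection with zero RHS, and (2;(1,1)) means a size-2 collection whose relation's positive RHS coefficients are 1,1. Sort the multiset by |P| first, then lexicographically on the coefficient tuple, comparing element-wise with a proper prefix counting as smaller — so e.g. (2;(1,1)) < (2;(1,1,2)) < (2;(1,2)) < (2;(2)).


The 13 primitive collections of Σ (r=9, n=4):

  {1,7}:  v_{1} + v_{7} = 0  so sig = (2;())
  {0,2}:  v_{0} + v_{2} = v_{8}  so sig = (2;(1))
  {0,5}:  v_{0} + v_{5} = v_{7}  so sig = (2;(1))
  {1,6}:  v_{1} + v_{6} = v_{0} + v_{3}  so sig = (2;(1,1))
  {5,8}:  v_{5} + v_{8} = v_{2} + v_{7}  so sig = (2;(1,1))
  {1,5}:  v_{1} + v_{5} = v_{2} + v_{3} + v_{4}  so sig = (2;(1,1,1))
  {5,6}:  v_{5} + v_{6} = v_{3} + 2·v_{7}  so sig = (2;(1,2))
  {3,4,8}:  v_{3} + v_{4} + v_{8} = 0  so sig = (3;())
  {0,3,7}:  v_{0} + v_{3} + v_{7} = v_{6}  so sig = (3;(1))
  {2,4,6}:  v_{2} + v_{4} + v_{6} = v_{7}  so sig = (3;(1))
  {3,7,8}:  v_{3} + v_{7} + v_{8} = v_{2} + v_{6}  so sig = (3;(1,1))
  {4,6,8}:  v_{4} + v_{6} + v_{8} = v_{0} + v_{7}  so sig = (3;(1,1))
  {2,3,4,7}:  v_{2} + v_{3} + v_{4} + v_{7} = v_{5}  so sig = (4;(1))

Hence PRS(X_Σ) =
    (2;())
    (2;(1))
    (2;(1))
    (2;(1,1))
    (2;(1,1))
    (2;(1,1,1))
    (2;(1,2))
    (3;())
    (3;(1))
    (3;(1))
    (3;(1,1))
    (3;(1,1))
    (4;(1))


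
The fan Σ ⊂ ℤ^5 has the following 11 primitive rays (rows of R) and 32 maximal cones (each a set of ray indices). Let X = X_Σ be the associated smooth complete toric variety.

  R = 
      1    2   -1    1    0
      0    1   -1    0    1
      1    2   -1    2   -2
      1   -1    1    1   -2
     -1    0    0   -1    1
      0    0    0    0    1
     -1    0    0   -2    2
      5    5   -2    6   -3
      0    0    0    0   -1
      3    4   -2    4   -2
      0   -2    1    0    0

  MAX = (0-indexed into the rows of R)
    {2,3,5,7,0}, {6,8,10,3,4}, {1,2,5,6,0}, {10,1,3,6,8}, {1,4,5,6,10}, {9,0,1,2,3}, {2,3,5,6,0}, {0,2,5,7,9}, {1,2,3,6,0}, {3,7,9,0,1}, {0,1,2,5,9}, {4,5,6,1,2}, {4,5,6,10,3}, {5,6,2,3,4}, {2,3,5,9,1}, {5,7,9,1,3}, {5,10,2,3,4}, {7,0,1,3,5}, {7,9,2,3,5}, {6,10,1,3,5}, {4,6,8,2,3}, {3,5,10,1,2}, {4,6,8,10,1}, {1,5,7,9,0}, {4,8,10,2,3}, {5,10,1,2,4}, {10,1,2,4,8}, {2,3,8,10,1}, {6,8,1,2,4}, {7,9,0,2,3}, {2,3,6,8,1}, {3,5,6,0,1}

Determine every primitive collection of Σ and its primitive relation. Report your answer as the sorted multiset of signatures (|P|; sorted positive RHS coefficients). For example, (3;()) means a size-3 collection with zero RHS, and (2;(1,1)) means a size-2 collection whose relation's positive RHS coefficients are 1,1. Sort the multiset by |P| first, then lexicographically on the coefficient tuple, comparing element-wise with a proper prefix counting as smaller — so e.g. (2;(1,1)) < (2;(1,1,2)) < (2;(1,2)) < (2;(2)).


Minimal non-faces — 18 found among 11 rays, 32 max cones:

  P = {5,8}:  v_{5} + v_{8} = 0 — sig = (2;())
  P = {0,4}:  v_{0} + v_{4} = v_{2} + v_{5} + v_{6} — sig = (2;(1,1,1))
  P = {0,10}:  v_{0} + v_{10} = v_{1} + v_{3} + v_{5} — sig = (2;(1,1,1))
  P = {4,9}:  v_{4} + v_{9} = v_{0} + v_{2} + v_{5} — sig = (2;(1,1,1))
  P = {7,8}:  v_{7} + v_{8} = v_{0} + v_{3} + v_{9} — sig = (2;(1,1,1))
  P = {0,8}:  v_{0} + v_{8} = v_{1} + v_{2} + v_{3} + v_{6} — sig = (2;(1,1,1,1))
  P = {8,9}:  v_{8} + v_{9} = v_{0} + v_{1} + v_{2} + v_{3} — sig = (2;(1,1,1,1))
  P = {4,7}:  v_{4} + v_{7} = 2·v_{0} + v_{2} + v_{3} + 2·v_{5} — sig = (2;(1,1,2,2))
  P = {7,10}:  v_{7} + v_{10} = v_{1} + 2·v_{3} + 2·v_{5} + v_{9} — sig = (2;(1,1,2,2))
  P = {6,7}:  v_{6} + v_{7} = 3·v_{0} + v_{3} + v_{5} — sig = (2;(1,1,3))
  P = {9,10}:  v_{9} + v_{10} = 2·v_{1} + v_{2} + 2·v_{3} + 2·v_{5} — sig = (2;(1,2,2,2))
  P = {6,9}:  v_{6} + v_{9} = 2·v_{0} — sig = (2;(2))
  P = {1,3,4}:  v_{1} + v_{3} + v_{4} = 0 — sig = (3;())
  P = {2,6,10}:  v_{2} + v_{6} + v_{10} = 0 — sig = (3;())
  P = {1,2,7}:  v_{1} + v_{2} + v_{7} = 2·v_{9} — sig = (3;(2))
  P = {0,3,5,9}:  v_{0} + v_{3} + v_{5} + v_{9} = v_{7} — sig = (4;(1))
  P = {0,1,2,3,5}:  v_{0} + v_{1} + v_{2} + v_{3} + v_{5} = v_{9} — sig = (5;(1))
  P = {1,2,3,5,6}:  v_{1} + v_{2} + v_{3} + v_{5} + v_{6} = v_{0} — sig = (5;(1))

Hence PRS(X_Σ) =
    (2;())
    (2;(1,1,1))
    (2;(1,1,1))
    (2;(1,1,1))
    (2;(1,1,1))
    (2;(1,1,1,1))
    (2;(1,1,1,1))
    (2;(1,1,2,2))
    (2;(1,1,2,2))
    (2;(1,1,3))
    (2;(1,2,2,2))
    (2;(2))
    (3;())
    (3;())
    (3;(2))
    (4;(1))
    (5;(1))
    (5;(1))


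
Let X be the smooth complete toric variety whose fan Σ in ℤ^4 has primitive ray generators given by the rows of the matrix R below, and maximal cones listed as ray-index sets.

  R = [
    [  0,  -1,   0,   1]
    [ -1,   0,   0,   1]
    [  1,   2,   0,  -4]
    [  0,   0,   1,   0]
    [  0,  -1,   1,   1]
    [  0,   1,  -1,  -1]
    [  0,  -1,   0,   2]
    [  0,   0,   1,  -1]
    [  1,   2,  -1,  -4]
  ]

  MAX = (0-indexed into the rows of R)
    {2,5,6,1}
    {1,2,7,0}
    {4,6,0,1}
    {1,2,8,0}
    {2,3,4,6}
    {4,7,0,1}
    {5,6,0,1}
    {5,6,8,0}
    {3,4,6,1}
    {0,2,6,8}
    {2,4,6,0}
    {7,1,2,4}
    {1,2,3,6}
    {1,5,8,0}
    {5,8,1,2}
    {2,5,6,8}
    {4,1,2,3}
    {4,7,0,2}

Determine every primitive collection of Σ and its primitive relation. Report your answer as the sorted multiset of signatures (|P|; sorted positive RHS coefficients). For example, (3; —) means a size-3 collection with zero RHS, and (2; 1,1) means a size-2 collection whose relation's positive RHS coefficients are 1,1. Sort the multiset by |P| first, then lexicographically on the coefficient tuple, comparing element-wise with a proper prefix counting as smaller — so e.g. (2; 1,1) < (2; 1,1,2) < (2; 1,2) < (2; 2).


Σ has 14 primitive collections:

  {4,5}:  v_{4} + v_{5} = 0  ⟹  sig = (2; —)
  {0,3}:  v_{0} + v_{3} = v_{4}  ⟹  sig = (2; 1)
  {3,8}:  v_{3} + v_{8} = v_{2}  ⟹  sig = (2; 1)
  {6,7}:  v_{6} + v_{7} = v_{4}  ⟹  sig = (2; 1)
  {4,8}:  v_{4} + v_{8} = v_{0} + v_{2}  ⟹  sig = (2; 1,1)
  {3,5}:  v_{3} + v_{5} = v_{1} + v_{2} + v_{6}  ⟹  sig = (2; 1,1,1)
  {5,7}:  v_{5} + v_{7} = v_{0} + v_{1} + v_{2}  ⟹  sig = (2; 1,1,1)
  {3,7}:  v_{3} + v_{7} = v_{1} + v_{2} + 2·v_{4}  ⟹  sig = (2; 1,1,2)
  {7,8}:  v_{7} + v_{8} = 2·v_{0} + v_{1} + 2·v_{2}  ⟹  sig = (2; 1,2,2)
  {0,2,5}:  v_{0} + v_{2} + v_{5} = v_{8}  ⟹  sig = (3; 1)
  {1,6,8}:  v_{1} + v_{6} + v_{8} = v_{5}  ⟹  sig = (3; 1)
  {0,1,2,6}:  v_{0} + v_{1} + v_{2} + v_{6} = 0  ⟹  sig = (4; —)
  {0,1,2,4}:  v_{0} + v_{1} + v_{2} + v_{4} = v_{7}  ⟹  sig = (4; 1)
  {1,2,4,6}:  v_{1} + v_{2} + v_{4} + v_{6} = v_{3}  ⟹  sig = (4; 1)

Sorted signature multiset PRS(X):
[(2; —), (2; 1), (2; 1), (2; 1), (2; 1,1), (2; 1,1,1), (2; 1,1,1), (2; 1,1,2), (2; 1,2,2), (3; 1), (3; 1), (4; —), (4; 1), (4; 1)]


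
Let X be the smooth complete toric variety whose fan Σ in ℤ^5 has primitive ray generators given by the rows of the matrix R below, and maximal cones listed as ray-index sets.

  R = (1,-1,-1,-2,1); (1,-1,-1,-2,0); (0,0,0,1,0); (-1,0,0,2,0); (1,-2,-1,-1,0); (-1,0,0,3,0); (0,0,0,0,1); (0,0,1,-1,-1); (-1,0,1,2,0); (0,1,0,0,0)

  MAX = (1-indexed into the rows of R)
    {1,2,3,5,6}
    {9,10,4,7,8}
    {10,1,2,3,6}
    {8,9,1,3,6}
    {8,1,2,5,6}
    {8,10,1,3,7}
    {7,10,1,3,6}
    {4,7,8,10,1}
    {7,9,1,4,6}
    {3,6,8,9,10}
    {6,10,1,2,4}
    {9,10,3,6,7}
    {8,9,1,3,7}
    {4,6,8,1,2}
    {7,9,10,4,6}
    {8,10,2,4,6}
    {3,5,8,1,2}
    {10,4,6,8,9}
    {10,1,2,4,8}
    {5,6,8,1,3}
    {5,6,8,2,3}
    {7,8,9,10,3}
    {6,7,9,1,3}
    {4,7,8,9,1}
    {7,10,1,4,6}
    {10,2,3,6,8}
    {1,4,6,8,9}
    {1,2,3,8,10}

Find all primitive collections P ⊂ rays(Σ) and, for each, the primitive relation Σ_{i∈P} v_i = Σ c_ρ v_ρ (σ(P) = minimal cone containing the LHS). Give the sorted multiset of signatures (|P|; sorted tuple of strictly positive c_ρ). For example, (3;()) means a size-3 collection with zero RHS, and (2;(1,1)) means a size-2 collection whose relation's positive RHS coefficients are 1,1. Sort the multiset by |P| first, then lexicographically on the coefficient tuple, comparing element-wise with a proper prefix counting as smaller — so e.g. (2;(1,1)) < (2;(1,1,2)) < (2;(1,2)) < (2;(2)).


Δ(Σ) — 10 vertices, 11 min non-faces:

  {2,7}:  v_{2} + v_{7} = v_{1}  so sig = (2;(1))
  {3,4}:  v_{3} + v_{4} = v_{6}  so sig = (2;(1))
  {5,10}:  v_{5} + v_{10} = v_{2} + v_{3}  so sig = (2;(1,1))
  {2,9}:  v_{2} + v_{9} = v_{1} + v_{6} + v_{8}  so sig = (2;(1,1,1))
  {4,5}:  v_{4} + v_{5} = v_{1} + v_{2} + 2·v_{6} + v_{8}  so sig = (2;(1,1,1,2))
  {5,7}:  v_{5} + v_{7} = 2·v_{1} + v_{3} + v_{6} + v_{8}  so sig = (2;(1,1,1,2))
  {5,9}:  v_{5} + v_{9} = 2·v_{1} + v_{3} + 2·v_{6} + 2·v_{8}  so sig = (2;(1,2,2,2))
  {1,9,10}:  v_{1} + v_{9} + v_{10} = v_{7}  so sig = (3;(1))
  {6,7,8}:  v_{6} + v_{7} + v_{8} = v_{9}  so sig = (3;(1))
  {1,6,8,10}:  v_{1} + v_{6} + v_{8} + v_{10} = 0  so sig = (4;())
  {1,2,3,6,8}:  v_{1} + v_{2} + v_{3} + v_{6} + v_{8} = v_{5}  so sig = (5;(1))

Hence PRS(X_Σ) =
    (2;(1))
    (2;(1))
    (2;(1,1))
    (2;(1,1,1))
    (2;(1,1,1,2))
    (2;(1,1,1,2))
    (2;(1,2,2,2))
    (3;(1))
    (3;(1))
    (4;())
    (5;(1))


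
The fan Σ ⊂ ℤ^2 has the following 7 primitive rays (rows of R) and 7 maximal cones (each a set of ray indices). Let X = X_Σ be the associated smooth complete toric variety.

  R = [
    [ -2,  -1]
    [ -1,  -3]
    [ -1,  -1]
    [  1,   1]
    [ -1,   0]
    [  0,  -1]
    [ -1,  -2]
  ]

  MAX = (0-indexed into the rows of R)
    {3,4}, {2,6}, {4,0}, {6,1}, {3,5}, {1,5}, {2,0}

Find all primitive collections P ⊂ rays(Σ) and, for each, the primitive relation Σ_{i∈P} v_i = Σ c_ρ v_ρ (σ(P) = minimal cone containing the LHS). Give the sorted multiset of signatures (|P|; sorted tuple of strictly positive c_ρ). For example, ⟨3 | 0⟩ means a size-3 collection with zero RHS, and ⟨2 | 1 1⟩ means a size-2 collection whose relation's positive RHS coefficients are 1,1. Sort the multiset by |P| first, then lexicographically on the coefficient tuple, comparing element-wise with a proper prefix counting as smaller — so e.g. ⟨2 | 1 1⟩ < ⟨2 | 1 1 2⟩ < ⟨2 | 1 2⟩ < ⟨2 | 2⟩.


Minimal non-faces — 14 found among 7 rays, 7 max cones:

  P={2,3}:  v_{2} + v_{3} = 0  →  sig = ⟨2 | 0⟩
  P={0,3}:  v_{0} + v_{3} = v_{4}  →  sig = ⟨2 | 1⟩
  P={2,4}:  v_{2} + v_{4} = v_{0}  →  sig = ⟨2 | 1⟩
  P={2,5}:  v_{2} + v_{5} = v_{6}  →  sig = ⟨2 | 1⟩
  P={3,6}:  v_{3} + v_{6} = v_{5}  →  sig = ⟨2 | 1⟩
  P={4,5}:  v_{4} + v_{5} = v_{2}  →  sig = ⟨2 | 1⟩
  P={5,6}:  v_{5} + v_{6} = v_{1}  →  sig = ⟨2 | 1⟩
  P={1,4}:  v_{1} + v_{4} = v_{2} + v_{6}  →  sig = ⟨2 | 1 1⟩
  P={0,1}:  v_{0} + v_{1} = 2·v_{2} + v_{6}  →  sig = ⟨2 | 1 2⟩
  P={0,5}:  v_{0} + v_{5} = 2·v_{2}  →  sig = ⟨2 | 2⟩
  P={1,2}:  v_{1} + v_{2} = 2·v_{6}  →  sig = ⟨2 | 2⟩
  P={1,3}:  v_{1} + v_{3} = 2·v_{5}  →  sig = ⟨2 | 2⟩
  P={4,6}:  v_{4} + v_{6} = 2·v_{2}  →  sig = ⟨2 | 2⟩
  P={0,6}:  v_{0} + v_{6} = 3·v_{2}  →  sig = ⟨2 | 3⟩

so the primitive-relation signature multiset is
    |P|=2: 14 collections, coeffs (), (1), (1), (1), (1), (1), (1), (1,1), (1,2), (2), (2), (2), (2), (3)


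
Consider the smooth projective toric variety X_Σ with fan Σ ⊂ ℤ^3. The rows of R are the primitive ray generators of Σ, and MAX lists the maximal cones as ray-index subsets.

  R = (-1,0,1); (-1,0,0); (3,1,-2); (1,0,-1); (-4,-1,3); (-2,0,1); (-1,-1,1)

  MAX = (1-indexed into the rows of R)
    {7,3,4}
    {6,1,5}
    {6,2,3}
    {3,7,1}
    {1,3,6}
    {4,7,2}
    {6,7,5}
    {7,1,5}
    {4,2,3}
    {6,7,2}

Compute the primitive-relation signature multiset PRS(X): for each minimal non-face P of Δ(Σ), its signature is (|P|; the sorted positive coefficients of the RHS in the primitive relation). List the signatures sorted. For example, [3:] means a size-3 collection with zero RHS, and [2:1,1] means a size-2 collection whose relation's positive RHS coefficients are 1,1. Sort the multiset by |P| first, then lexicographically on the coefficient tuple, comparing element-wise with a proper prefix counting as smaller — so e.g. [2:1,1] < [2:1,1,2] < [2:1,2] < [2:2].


The 9 primitive collections of Σ (r=7, n=3):

  {1,4}:  v_{1} + v_{4} = 0 — sig = [2:]
  {1,2}:  v_{1} + v_{2} = v_{6} — sig = [2:1]
  {3,5}:  v_{3} + v_{5} = v_{1} — sig = [2:1]
  {4,6}:  v_{4} + v_{6} = v_{2} — sig = [2:1]
  {4,5}:  v_{4} + v_{5} = v_{6} + v_{7} — sig = [2:1,1]
  {2,5}:  v_{2} + v_{5} = 2·v_{6} + v_{7} — sig = [2:1,2]
  {3,6,7}:  v_{3} + v_{6} + v_{7} = 0 — sig = [3:]
  {1,6,7}:  v_{1} + v_{6} + v_{7} = v_{5} — sig = [3:1]
  {2,3,7}:  v_{2} + v_{3} + v_{7} = v_{4} — sig = [3:1]

Sorted signature multiset PRS(X):
{ [2:],  [2:1] ×3,  [2:1,1],  [2:1,2],  [3:],  [3:1] ×2 }


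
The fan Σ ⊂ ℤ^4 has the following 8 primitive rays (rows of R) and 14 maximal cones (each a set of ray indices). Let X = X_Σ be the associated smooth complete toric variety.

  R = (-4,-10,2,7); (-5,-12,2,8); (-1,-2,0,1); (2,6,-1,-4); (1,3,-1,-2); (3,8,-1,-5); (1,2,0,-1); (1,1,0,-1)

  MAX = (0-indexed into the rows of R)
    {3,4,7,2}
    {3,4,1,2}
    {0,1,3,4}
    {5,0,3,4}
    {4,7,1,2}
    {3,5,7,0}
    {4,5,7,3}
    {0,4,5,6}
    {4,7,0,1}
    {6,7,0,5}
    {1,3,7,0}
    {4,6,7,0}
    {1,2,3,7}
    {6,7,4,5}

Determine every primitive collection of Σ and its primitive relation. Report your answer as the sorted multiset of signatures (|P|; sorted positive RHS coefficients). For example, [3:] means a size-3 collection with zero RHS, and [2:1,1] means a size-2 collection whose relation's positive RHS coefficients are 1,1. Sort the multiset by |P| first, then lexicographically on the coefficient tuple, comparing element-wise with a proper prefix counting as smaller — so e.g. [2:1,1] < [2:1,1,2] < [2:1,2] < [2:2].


9 minimal non-faces of Δ(Σ) (on 8 rays):

  {2,6}:  v_{2} + v_{6} = 0  ⟹  sig = [2:]
  {0,2}:  v_{0} + v_{2} = v_{1}  ⟹  sig = [2:1]
  {1,6}:  v_{1} + v_{6} = v_{0}  ⟹  sig = [2:1]
  {2,5}:  v_{2} + v_{5} = v_{3}  ⟹  sig = [2:1]
  {3,6}:  v_{3} + v_{6} = v_{5}  ⟹  sig = [2:1]
  {1,5}:  v_{1} + v_{5} = v_{0} + v_{3}  ⟹  sig = [2:1,1]
  {0,3,4,7}:  v_{0} + v_{3} + v_{4} + v_{7} = 0  ⟹  sig = [4:]
  {0,4,5,7}:  v_{0} + v_{4} + v_{5} + v_{7} = v_{6}  ⟹  sig = [4:1]
  {1,3,4,7}:  v_{1} + v_{3} + v_{4} + v_{7} = v_{2}  ⟹  sig = [4:1]

Sorted signature multiset PRS(X):
{ [2:],  [2:1] ×4,  [2:1,1],  [4:],  [4:1] ×2 }
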